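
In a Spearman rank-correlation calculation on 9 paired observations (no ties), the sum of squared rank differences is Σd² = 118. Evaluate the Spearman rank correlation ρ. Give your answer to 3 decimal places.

0.017

ρ = 1 − 6Σd² / [n(n²−1)] = 1 − 6×118 / (9×80)
  = 1 − 708/720 = 1 − 0.9833 ≈ 0.017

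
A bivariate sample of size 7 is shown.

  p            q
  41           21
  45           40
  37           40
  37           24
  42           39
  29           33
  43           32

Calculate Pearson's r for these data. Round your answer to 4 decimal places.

n = 7, Σp = 274, Σq = 229, Σp² = 10898, Σq² = 7851, Σpq = 9000
nΣpq − ΣpΣq = 63000 − 62746 = 254
nΣp² − (Σp)² = 76286 − 75076 = 1210; nΣq² − (Σq)² = 54957 − 52441 = 2516
r = 254 / √(1210 × 2516) = 254 / 1744.8094 ≈ 0.1456

0.1456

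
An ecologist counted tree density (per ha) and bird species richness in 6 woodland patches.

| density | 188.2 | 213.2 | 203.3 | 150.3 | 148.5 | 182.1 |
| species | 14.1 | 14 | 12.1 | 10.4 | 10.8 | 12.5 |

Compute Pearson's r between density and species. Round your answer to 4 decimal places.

n = 6, Σx = 1085.6, Σy = 73.9, Σx² = 200007.12, Σy² = 922.27, Σxy = 13541.52
nΣxy − ΣxΣy = 81249.12 − 80225.84 = 1023.28
nΣx² − (Σx)² = 1200042.72 − 1178527.36 = 21515.36; nΣy² − (Σy)² = 5533.62 − 5461.21 = 72.41
r = 1023.28 / √(21515.36 × 72.41) = 1023.28 / 1248.1695 ≈ 0.8198

0.8198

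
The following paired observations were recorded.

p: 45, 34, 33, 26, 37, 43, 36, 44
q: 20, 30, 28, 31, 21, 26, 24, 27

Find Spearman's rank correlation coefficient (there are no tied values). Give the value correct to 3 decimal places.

Rank p: 8, 3, 2, 1, 5, 6, 4, 7
Rank q: 1, 7, 6, 8, 2, 4, 3, 5
d = rank(p) − rank(q): 7, -4, -4, -7, 3, 2, 1, 2; Σd² = 148
ρ = 1 − 6Σd² / [n(n²−1)] = 1 − 6×148 / (8×63) = 1 − 888/504 ≈ -0.762

-0.762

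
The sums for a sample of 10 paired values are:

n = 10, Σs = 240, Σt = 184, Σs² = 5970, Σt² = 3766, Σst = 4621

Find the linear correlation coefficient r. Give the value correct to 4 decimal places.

0.7253

r = (nΣst − ΣsΣt) / √[(nΣs² − (Σs)²)(nΣt² − (Σt)²)]
Numerator: 10×4621 − 240×184 = 2050
Denominator: √[(59700 − 57600)(37660 − 33856)] = √[2100 × 3804] = 2826.3758
r = 2050 / 2826.3758 ≈ 0.7253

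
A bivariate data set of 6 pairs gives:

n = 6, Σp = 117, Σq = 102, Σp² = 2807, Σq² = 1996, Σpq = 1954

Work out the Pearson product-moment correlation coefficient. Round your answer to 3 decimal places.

r = (nΣpq − ΣpΣq) / √[(nΣp² − (Σp)²)(nΣq² − (Σq)²)]
Numerator: 6×1954 − 117×102 = -210
Denominator: √[(16842 − 13689)(11976 − 10404)] = √[3153 × 1572] = 2226.3234
r = -210 / 2226.3234 ≈ -0.094

-0.094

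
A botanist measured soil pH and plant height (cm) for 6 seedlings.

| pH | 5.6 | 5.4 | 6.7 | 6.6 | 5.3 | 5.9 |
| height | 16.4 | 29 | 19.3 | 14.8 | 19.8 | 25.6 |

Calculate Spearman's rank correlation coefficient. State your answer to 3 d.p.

Rank pH: 3, 2, 6, 5, 1, 4
Rank height: 2, 6, 3, 1, 4, 5
d = rank(pH) − rank(height): 1, -4, 3, 4, -3, -1; Σd² = 52
ρ = 1 − 6Σd² / [n(n²−1)] = 1 − 6×52 / (6×35) = 1 − 312/210 ≈ -0.486

-0.486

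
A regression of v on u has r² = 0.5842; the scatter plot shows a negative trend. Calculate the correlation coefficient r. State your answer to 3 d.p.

|r| = √0.5842 = 0.764
The association is negative, so r = −0.764.

-0.764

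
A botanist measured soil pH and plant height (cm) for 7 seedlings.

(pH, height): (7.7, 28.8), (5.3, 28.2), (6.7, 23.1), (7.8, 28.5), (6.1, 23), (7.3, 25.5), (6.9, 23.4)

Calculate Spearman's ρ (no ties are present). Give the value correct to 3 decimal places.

Rank pH: 6, 1, 3, 7, 2, 5, 4
Rank height: 7, 5, 2, 6, 1, 4, 3
d = rank(pH) − rank(height): -1, -4, 1, 1, 1, 1, 1; Σd² = 22
ρ = 1 − 6Σd² / [n(n²−1)] = 1 − 6×22 / (7×48) = 1 − 132/336 ≈ 0.607

0.607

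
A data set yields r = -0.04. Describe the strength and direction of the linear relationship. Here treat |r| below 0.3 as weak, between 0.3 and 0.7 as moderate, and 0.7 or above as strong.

weak negative

r = -0.04 < 0 so the relationship is negative.
|r| = 0.04, which falls in the weak range.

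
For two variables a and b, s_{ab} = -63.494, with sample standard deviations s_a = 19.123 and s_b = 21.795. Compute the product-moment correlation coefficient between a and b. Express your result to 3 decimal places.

-0.152

r = Cov(a,b) / (s_a · s_b) = -63.494 / (19.123 × 21.795)
  = -63.494 / 416.7858 ≈ -0.152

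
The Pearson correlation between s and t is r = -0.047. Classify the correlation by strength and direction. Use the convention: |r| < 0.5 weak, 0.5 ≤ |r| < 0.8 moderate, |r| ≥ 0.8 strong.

weak negative

r = -0.047 < 0 so the relationship is negative.
|r| = 0.047, which falls in the weak range.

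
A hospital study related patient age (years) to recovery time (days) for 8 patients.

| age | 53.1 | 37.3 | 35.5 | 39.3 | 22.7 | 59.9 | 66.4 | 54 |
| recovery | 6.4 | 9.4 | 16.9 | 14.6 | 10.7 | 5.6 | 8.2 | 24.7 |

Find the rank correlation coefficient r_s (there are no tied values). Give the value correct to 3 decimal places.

-0.429

Rank age: 5, 3, 2, 4, 1, 7, 8, 6
Rank recovery: 2, 4, 7, 6, 5, 1, 3, 8
d = rank(age) − rank(recovery): 3, -1, -5, -2, -4, 6, 5, -2; Σd² = 120
ρ = 1 − 6Σd² / [n(n²−1)] = 1 − 6×120 / (8×63) = 1 − 720/504 ≈ -0.429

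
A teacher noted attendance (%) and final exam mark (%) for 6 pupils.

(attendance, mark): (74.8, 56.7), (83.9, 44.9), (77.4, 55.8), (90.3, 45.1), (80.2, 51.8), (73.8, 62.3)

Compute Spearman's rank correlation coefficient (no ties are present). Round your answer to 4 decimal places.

Rank attendance: 2, 5, 3, 6, 4, 1
Rank mark: 5, 1, 4, 2, 3, 6
d = rank(attendance) − rank(mark): -3, 4, -1, 4, 1, -5; Σd² = 68
ρ = 1 − 6Σd² / [n(n²−1)] = 1 − 6×68 / (6×35) = 1 − 408/210 ≈ -0.9429

-0.9429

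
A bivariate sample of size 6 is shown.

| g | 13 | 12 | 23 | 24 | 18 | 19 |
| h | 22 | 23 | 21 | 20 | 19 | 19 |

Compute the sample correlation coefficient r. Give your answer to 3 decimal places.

n = 6, Σg = 109, Σh = 124, Σg² = 2103, Σh² = 2576, Σgh = 2228
nΣgh − ΣgΣh = 13368 − 13516 = -148
nΣg² − (Σg)² = 12618 − 11881 = 737; nΣh² − (Σh)² = 15456 − 15376 = 80
r = -148 / √(737 × 80) = -148 / 242.8168 ≈ -0.610

-0.610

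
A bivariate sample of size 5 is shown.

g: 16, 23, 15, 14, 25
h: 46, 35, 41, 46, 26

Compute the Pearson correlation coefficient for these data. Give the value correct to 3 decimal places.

-0.930

n = 5, Σg = 93, Σh = 194, Σg² = 1831, Σh² = 7814, Σgh = 3450
nΣgh − ΣgΣh = 17250 − 18042 = -792
nΣg² − (Σg)² = 9155 − 8649 = 506; nΣh² − (Σh)² = 39070 − 37636 = 1434
r = -792 / √(506 × 1434) = -792 / 851.8239 ≈ -0.930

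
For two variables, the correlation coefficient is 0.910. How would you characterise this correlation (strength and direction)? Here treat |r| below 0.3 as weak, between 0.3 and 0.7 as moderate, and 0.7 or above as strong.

strong positive

r = 0.910 > 0 so the relationship is positive.
|r| = 0.910, which falls in the strong range.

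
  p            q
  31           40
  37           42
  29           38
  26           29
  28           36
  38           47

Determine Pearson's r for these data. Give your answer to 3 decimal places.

0.911

n = 6, Σp = 189, Σq = 232, Σp² = 6075, Σq² = 9154, Σpq = 7444
nΣpq − ΣpΣq = 44664 − 43848 = 816
nΣp² − (Σp)² = 36450 − 35721 = 729; nΣq² − (Σq)² = 54924 − 53824 = 1100
r = 816 / √(729 × 1100) = 816 / 895.4887 ≈ 0.911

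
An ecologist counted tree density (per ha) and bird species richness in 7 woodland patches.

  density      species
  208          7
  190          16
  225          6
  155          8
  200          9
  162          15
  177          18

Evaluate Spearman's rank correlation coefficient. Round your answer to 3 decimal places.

Rank density: 6, 4, 7, 1, 5, 2, 3
Rank species: 2, 6, 1, 3, 4, 5, 7
d = rank(density) − rank(species): 4, -2, 6, -2, 1, -3, -4; Σd² = 86
ρ = 1 − 6Σd² / [n(n²−1)] = 1 − 6×86 / (7×48) = 1 − 516/336 ≈ -0.536

-0.536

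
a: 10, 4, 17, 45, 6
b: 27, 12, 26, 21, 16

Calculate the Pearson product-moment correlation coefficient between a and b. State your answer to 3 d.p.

n = 5, Σa = 82, Σb = 102, Σa² = 2466, Σb² = 2246, Σab = 1801
nΣab − ΣaΣb = 9005 − 8364 = 641
nΣa² − (Σa)² = 12330 − 6724 = 5606; nΣb² − (Σb)² = 11230 − 10404 = 826
r = 641 / √(5606 × 826) = 641 / 2151.8727 ≈ 0.298

0.298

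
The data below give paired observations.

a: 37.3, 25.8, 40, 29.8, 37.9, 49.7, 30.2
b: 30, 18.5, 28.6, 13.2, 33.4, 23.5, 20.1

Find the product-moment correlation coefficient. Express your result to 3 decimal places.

n = 7, Σa = 250.7, Σb = 167.3, Σa² = 9363.51, Σb² = 4306.27, Σab = 6174.49
nΣab − ΣaΣb = 43221.43 − 41942.11 = 1279.32
nΣa² − (Σa)² = 65544.57 − 62850.49 = 2694.08; nΣb² − (Σb)² = 30143.89 − 27989.29 = 2154.6
r = 1279.32 / √(2694.08 × 2154.6) = 1279.32 / 2409.2872 ≈ 0.531

0.531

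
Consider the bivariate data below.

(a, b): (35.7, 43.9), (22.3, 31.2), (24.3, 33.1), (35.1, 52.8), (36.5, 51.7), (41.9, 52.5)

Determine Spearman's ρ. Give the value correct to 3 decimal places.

Rank a: 4, 1, 2, 3, 5, 6
Rank b: 3, 1, 2, 6, 4, 5
d = rank(a) − rank(b): 1, 0, 0, -3, 1, 1; Σd² = 12
ρ = 1 − 6Σd² / [n(n²−1)] = 1 − 6×12 / (6×35) = 1 − 72/210 ≈ 0.657

0.657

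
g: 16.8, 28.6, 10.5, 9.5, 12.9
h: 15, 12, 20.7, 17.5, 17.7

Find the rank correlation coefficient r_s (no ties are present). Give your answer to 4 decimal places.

-0.7000

Rank g: 4, 5, 2, 1, 3
Rank h: 2, 1, 5, 3, 4
d = rank(g) − rank(h): 2, 4, -3, -2, -1; Σd² = 34
ρ = 1 − 6Σd² / [n(n²−1)] = 1 − 6×34 / (5×24) = 1 − 204/120 ≈ -0.7000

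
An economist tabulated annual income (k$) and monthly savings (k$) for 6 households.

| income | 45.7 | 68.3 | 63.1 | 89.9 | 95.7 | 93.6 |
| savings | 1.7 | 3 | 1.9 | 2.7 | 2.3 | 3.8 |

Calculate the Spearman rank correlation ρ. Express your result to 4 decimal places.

0.6000

Rank income: 1, 3, 2, 4, 6, 5
Rank savings: 1, 5, 2, 4, 3, 6
d = rank(income) − rank(savings): 0, -2, 0, 0, 3, -1; Σd² = 14
ρ = 1 − 6Σd² / [n(n²−1)] = 1 − 6×14 / (6×35) = 1 − 84/210 ≈ 0.6000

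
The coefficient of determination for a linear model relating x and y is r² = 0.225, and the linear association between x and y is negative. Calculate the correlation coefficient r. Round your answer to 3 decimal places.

|r| = √0.225 = 0.474
The association is negative, so r = −0.474.

-0.474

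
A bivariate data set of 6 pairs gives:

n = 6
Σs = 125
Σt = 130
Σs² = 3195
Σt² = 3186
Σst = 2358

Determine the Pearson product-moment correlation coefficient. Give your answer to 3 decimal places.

-0.750

r = (nΣst − ΣsΣt) / √[(nΣs² − (Σs)²)(nΣt² − (Σt)²)]
Numerator: 6×2358 − 125×130 = -2102
Denominator: √[(19170 − 15625)(19116 − 16900)] = √[3545 × 2216] = 2802.8057
r = -2102 / 2802.8057 ≈ -0.750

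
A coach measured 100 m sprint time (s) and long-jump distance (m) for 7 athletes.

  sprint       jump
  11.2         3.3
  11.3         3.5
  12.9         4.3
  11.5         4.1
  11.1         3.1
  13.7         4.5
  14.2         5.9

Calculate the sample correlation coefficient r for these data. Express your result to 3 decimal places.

n = 7, Σx = 85.9, Σy = 28.7, Σx² = 1064.33, Σy² = 123.11, Σxy = 358.97
nΣxy − ΣxΣy = 2512.79 − 2465.33 = 47.46
nΣx² − (Σx)² = 7450.31 − 7378.81 = 71.5; nΣy² − (Σy)² = 861.77 − 823.69 = 38.08
r = 47.46 / √(71.5 × 38.08) = 47.46 / 52.1797 ≈ 0.910

0.910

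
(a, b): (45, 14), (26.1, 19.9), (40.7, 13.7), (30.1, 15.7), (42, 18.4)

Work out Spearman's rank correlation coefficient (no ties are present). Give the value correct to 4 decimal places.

Rank a: 5, 1, 3, 2, 4
Rank b: 2, 5, 1, 3, 4
d = rank(a) − rank(b): 3, -4, 2, -1, 0; Σd² = 30
ρ = 1 − 6Σd² / [n(n²−1)] = 1 − 6×30 / (5×24) = 1 − 180/120 ≈ -0.5000

-0.5000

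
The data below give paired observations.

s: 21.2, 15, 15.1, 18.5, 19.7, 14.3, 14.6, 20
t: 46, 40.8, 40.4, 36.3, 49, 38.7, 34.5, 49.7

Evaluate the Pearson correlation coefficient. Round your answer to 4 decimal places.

n = 8, Σs = 138.4, Σt = 335.4, Σs² = 2450.44, Σt² = 14289.52, Σst = 5885.2
nΣst − ΣsΣt = 47081.6 − 46419.36 = 662.24
nΣs² − (Σs)² = 19603.52 − 19154.56 = 448.96; nΣt² − (Σt)² = 114316.16 − 112493.16 = 1823
r = 662.24 / √(448.96 × 1823) = 662.24 / 904.6845 ≈ 0.7320

0.7320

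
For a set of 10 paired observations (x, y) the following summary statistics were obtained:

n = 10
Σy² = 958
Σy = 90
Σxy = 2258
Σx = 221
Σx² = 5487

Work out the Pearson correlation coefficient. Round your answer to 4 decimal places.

r = (nΣxy − ΣxΣy) / √[(nΣx² − (Σx)²)(nΣy² − (Σy)²)]
Numerator: 10×2258 − 221×90 = 2690
Denominator: √[(54870 − 48841)(9580 − 8100)] = √[6029 × 1480] = 2987.1257
r = 2690 / 2987.1257 ≈ 0.9005

0.9005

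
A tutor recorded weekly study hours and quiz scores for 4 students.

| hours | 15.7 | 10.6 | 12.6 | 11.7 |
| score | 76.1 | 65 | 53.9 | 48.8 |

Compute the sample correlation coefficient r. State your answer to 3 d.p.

0.623

n = 4, Σx = 50.6, Σy = 243.8, Σx² = 654.5, Σy² = 15302.86, Σxy = 3133.87
nΣxy − ΣxΣy = 12535.48 − 12336.28 = 199.2
nΣx² − (Σx)² = 2618 − 2560.36 = 57.64; nΣy² − (Σy)² = 61211.44 − 59438.44 = 1773
r = 199.2 / √(57.64 × 1773) = 199.2 / 319.6807 ≈ 0.623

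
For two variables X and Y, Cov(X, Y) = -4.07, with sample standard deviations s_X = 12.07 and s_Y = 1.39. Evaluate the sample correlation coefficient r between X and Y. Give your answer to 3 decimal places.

r = Cov(X,Y) / (s_X · s_Y) = -4.07 / (12.07 × 1.39)
  = -4.07 / 16.7773 ≈ -0.243

-0.243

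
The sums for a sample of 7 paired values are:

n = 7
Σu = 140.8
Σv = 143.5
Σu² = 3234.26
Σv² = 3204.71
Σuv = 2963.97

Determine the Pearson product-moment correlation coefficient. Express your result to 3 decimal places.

r = (nΣuv − ΣuΣv) / √[(nΣu² − (Σu)²)(nΣv² − (Σv)²)]
Numerator: 7×2963.97 − 140.8×143.5 = 542.99
Denominator: √[(22639.82 − 19824.64)(22432.97 − 20592.25)] = √[2815.18 × 1840.72] = 2276.3915
r = 542.99 / 2276.3915 ≈ 0.239

0.239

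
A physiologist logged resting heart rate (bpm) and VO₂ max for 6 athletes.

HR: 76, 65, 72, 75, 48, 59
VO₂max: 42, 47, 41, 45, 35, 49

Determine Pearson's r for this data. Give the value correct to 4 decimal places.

n = 6, Σx = 395, Σy = 259, Σx² = 26595, Σy² = 11305, Σxy = 17145
nΣxy − ΣxΣy = 102870 − 102305 = 565
nΣx² − (Σx)² = 159570 − 156025 = 3545; nΣy² − (Σy)² = 67830 − 67081 = 749
r = 565 / √(3545 × 749) = 565 / 1629.4800 ≈ 0.3467

0.3467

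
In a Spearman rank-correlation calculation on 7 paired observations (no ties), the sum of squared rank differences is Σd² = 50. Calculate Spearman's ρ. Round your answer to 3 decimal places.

0.107

ρ = 1 − 6Σd² / [n(n²−1)] = 1 − 6×50 / (7×48)
  = 1 − 300/336 = 1 − 0.8929 ≈ 0.107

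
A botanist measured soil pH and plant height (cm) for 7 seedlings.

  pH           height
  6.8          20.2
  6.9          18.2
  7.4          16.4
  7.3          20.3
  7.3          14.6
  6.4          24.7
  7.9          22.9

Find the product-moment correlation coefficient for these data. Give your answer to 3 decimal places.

n = 7, Σx = 50, Σy = 137.3, Σx² = 358.56, Σy² = 2767.99, Σxy = 978.06
nΣxy − ΣxΣy = 6846.42 − 6865 = -18.58
nΣx² − (Σx)² = 2509.92 − 2500 = 9.92; nΣy² − (Σy)² = 19375.93 − 18851.29 = 524.64
r = -18.58 / √(9.92 × 524.64) = -18.58 / 72.1417 ≈ -0.258

-0.258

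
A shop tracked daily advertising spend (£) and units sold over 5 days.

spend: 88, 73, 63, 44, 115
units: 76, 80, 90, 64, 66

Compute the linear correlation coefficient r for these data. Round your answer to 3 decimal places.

-0.173

n = 5, Σx = 383, Σy = 376, Σx² = 32203, Σy² = 28728, Σxy = 28604
nΣxy − ΣxΣy = 143020 − 144008 = -988
nΣx² − (Σx)² = 161015 − 146689 = 14326; nΣy² − (Σy)² = 143640 − 141376 = 2264
r = -988 / √(14326 × 2264) = -988 / 5695.0912 ≈ -0.173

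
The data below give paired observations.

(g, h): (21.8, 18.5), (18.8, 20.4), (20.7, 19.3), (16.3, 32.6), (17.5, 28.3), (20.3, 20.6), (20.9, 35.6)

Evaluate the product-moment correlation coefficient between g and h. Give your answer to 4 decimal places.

-0.4521

n = 7, Σg = 136.3, Σh = 175.3, Σg² = 2678.01, Σh² = 4686.27, Σgh = 3375.18
nΣgh − ΣgΣh = 23626.26 − 23893.39 = -267.13
nΣg² − (Σg)² = 18746.07 − 18577.69 = 168.38; nΣh² − (Σh)² = 32803.89 − 30730.09 = 2073.8
r = -267.13 / √(168.38 × 2073.8) = -267.13 / 590.9200 ≈ -0.4521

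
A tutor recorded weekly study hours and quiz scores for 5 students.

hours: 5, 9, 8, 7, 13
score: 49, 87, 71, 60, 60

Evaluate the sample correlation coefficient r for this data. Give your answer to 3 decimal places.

0.289

n = 5, Σx = 42, Σy = 327, Σx² = 388, Σy² = 22211, Σxy = 2796
nΣxy − ΣxΣy = 13980 − 13734 = 246
nΣx² − (Σx)² = 1940 − 1764 = 176; nΣy² − (Σy)² = 111055 − 106929 = 4126
r = 246 / √(176 × 4126) = 246 / 852.1596 ≈ 0.289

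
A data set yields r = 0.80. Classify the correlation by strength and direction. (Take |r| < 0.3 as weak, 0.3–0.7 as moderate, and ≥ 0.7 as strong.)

r = 0.80 > 0 so the relationship is positive.
|r| = 0.80, which falls in the strong range.

strong positive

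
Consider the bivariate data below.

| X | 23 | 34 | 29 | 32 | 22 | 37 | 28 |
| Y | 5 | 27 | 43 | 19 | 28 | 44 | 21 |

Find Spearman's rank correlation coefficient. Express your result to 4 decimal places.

Rank X: 2, 6, 4, 5, 1, 7, 3
Rank Y: 1, 4, 6, 2, 5, 7, 3
d = rank(X) − rank(Y): 1, 2, -2, 3, -4, 0, 0; Σd² = 34
ρ = 1 − 6Σd² / [n(n²−1)] = 1 − 6×34 / (7×48) = 1 − 204/336 ≈ 0.3929

0.3929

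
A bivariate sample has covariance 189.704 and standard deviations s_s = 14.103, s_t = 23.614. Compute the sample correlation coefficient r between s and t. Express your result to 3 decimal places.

r = Cov(s,t) / (s_s · s_t) = 189.704 / (14.103 × 23.614)
  = 189.704 / 333.0282 ≈ 0.570

0.570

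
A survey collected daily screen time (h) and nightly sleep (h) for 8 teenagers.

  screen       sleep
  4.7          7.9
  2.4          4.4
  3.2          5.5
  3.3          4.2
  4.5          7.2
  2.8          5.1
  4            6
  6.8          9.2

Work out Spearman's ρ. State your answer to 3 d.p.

0.857

Rank screen: 7, 1, 3, 4, 6, 2, 5, 8
Rank sleep: 7, 2, 4, 1, 6, 3, 5, 8
d = rank(screen) − rank(sleep): 0, -1, -1, 3, 0, -1, 0, 0; Σd² = 12
ρ = 1 − 6Σd² / [n(n²−1)] = 1 − 6×12 / (8×63) = 1 − 72/504 ≈ 0.857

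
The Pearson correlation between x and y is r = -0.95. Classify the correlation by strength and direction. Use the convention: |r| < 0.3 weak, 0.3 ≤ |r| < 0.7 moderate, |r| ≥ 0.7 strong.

r = -0.95 < 0 so the relationship is negative.
|r| = 0.95, which falls in the strong range.

strong negative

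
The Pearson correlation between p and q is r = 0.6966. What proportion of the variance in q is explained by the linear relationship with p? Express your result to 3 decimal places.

0.485

r² = (0.6966)² = 0.485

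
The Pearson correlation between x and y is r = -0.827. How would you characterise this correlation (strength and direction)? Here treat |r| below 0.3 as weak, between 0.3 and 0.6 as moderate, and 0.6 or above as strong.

strong negative

r = -0.827 < 0 so the relationship is negative.
|r| = 0.827, which falls in the strong range.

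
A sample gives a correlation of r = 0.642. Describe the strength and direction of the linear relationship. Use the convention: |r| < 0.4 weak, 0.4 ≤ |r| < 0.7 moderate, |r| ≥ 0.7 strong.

moderate positive

r = 0.642 > 0 so the relationship is positive.
|r| = 0.642, which falls in the moderate range.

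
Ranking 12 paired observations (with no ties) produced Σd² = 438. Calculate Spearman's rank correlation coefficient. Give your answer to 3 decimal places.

ρ = 1 − 6Σd² / [n(n²−1)] = 1 − 6×438 / (12×143)
  = 1 − 2628/1716 = 1 − 1.5315 ≈ -0.531

-0.531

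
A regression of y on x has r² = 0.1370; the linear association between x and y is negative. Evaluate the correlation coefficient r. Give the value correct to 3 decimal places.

-0.370

|r| = √0.1370 = 0.370
The association is negative, so r = −0.370.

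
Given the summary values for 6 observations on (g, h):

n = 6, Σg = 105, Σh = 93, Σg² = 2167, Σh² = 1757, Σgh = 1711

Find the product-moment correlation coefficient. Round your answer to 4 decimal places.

r = (nΣgh − ΣgΣh) / √[(nΣg² − (Σg)²)(nΣh² − (Σh)²)]
Numerator: 6×1711 − 105×93 = 501
Denominator: √[(13002 − 11025)(10542 − 8649)] = √[1977 × 1893] = 1934.5441
r = 501 / 1934.5441 ≈ 0.2590

0.2590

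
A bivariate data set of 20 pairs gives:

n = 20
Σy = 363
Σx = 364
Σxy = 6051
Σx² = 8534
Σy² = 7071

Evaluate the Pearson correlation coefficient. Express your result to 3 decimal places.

-0.579

r = (nΣxy − ΣxΣy) / √[(nΣx² − (Σx)²)(nΣy² − (Σy)²)]
Numerator: 20×6051 − 364×363 = -11112
Denominator: √[(170680 − 132496)(141420 − 131769)] = √[38184 × 9651] = 19196.7128
r = -11112 / 19196.7128 ≈ -0.579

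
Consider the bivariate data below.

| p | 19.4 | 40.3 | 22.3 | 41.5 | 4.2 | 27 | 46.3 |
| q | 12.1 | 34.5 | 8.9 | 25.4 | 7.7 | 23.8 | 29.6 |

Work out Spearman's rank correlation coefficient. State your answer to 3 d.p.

Rank p: 2, 5, 3, 6, 1, 4, 7
Rank q: 3, 7, 2, 5, 1, 4, 6
d = rank(p) − rank(q): -1, -2, 1, 1, 0, 0, 1; Σd² = 8
ρ = 1 − 6Σd² / [n(n²−1)] = 1 − 6×8 / (7×48) = 1 − 48/336 ≈ 0.857

0.857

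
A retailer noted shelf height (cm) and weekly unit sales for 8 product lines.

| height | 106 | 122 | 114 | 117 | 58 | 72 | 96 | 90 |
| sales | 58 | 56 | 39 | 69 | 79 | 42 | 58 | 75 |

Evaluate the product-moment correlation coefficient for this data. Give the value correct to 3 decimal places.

-0.302

n = 8, Σx = 775, Σy = 476, Σx² = 78669, Σy² = 29776, Σxy = 45423
nΣxy − ΣxΣy = 363384 − 368900 = -5516
nΣx² − (Σx)² = 629352 − 600625 = 28727; nΣy² − (Σy)² = 238208 − 226576 = 11632
r = -5516 / √(28727 × 11632) = -5516 / 18279.8376 ≈ -0.302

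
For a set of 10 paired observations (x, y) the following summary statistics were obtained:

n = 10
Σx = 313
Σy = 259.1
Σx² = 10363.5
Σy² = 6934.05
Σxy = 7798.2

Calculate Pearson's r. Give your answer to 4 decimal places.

r = (nΣxy − ΣxΣy) / √[(nΣx² − (Σx)²)(nΣy² − (Σy)²)]
Numerator: 10×7798.2 − 313×259.1 = -3116.3
Denominator: √[(103635 − 97969)(69340.5 − 67132.81)] = √[5666 × 2207.69] = 3536.7742
r = -3116.3 / 3536.7742 ≈ -0.8811

-0.8811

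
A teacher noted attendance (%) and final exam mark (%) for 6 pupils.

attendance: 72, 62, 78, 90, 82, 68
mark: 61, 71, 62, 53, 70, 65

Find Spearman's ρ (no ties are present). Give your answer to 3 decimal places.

Rank attendance: 3, 1, 4, 6, 5, 2
Rank mark: 2, 6, 3, 1, 5, 4
d = rank(attendance) − rank(mark): 1, -5, 1, 5, 0, -2; Σd² = 56
ρ = 1 − 6Σd² / [n(n²−1)] = 1 − 6×56 / (6×35) = 1 − 336/210 ≈ -0.600

-0.600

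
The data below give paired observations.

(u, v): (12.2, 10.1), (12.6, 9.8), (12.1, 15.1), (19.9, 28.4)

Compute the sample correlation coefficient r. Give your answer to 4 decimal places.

n = 4, Σu = 56.8, Σv = 63.4, Σu² = 850.02, Σv² = 1232.62, Σuv = 994.57
nΣuv − ΣuΣv = 3978.28 − 3601.12 = 377.16
nΣu² − (Σu)² = 3400.08 − 3226.24 = 173.84; nΣv² − (Σv)² = 4930.48 − 4019.56 = 910.92
r = 377.16 / √(173.84 × 910.92) = 377.16 / 397.9376 ≈ 0.9478

0.9478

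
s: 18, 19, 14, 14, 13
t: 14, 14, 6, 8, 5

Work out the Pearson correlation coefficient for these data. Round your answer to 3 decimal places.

0.977

n = 5, Σs = 78, Σt = 47, Σs² = 1246, Σt² = 517, Σst = 779
nΣst − ΣsΣt = 3895 − 3666 = 229
nΣs² − (Σs)² = 6230 − 6084 = 146; nΣt² − (Σt)² = 2585 − 2209 = 376
r = 229 / √(146 × 376) = 229 / 234.2990 ≈ 0.977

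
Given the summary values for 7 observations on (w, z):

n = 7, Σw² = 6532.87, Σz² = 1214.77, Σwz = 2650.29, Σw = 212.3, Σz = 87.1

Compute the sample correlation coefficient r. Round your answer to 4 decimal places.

0.0781

r = (nΣwz − ΣwΣz) / √[(nΣw² − (Σw)²)(nΣz² − (Σz)²)]
Numerator: 7×2650.29 − 212.3×87.1 = 60.7
Denominator: √[(45730.09 − 45071.29)(8503.39 − 7586.41)] = √[658.8 × 916.98] = 777.2428
r = 60.7 / 777.2428 ≈ 0.0781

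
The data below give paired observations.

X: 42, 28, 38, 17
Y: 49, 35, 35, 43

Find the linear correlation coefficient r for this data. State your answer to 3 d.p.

0.160

n = 4, ΣX = 125, ΣY = 162, ΣX² = 4281, ΣY² = 6700, ΣXY = 5099
nΣXY − ΣXΣY = 20396 − 20250 = 146
nΣX² − (ΣX)² = 17124 − 15625 = 1499; nΣY² − (ΣY)² = 26800 − 26244 = 556
r = 146 / √(1499 × 556) = 146 / 912.9315 ≈ 0.160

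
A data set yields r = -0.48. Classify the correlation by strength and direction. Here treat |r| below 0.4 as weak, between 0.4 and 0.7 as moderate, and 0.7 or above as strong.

r = -0.48 < 0 so the relationship is negative.
|r| = 0.48, which falls in the moderate range.

moderate negative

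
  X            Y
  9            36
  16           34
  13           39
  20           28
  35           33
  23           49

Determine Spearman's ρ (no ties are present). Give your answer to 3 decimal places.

Rank X: 1, 3, 2, 4, 6, 5
Rank Y: 4, 3, 5, 1, 2, 6
d = rank(X) − rank(Y): -3, 0, -3, 3, 4, -1; Σd² = 44
ρ = 1 − 6Σd² / [n(n²−1)] = 1 − 6×44 / (6×35) = 1 − 264/210 ≈ -0.257

-0.257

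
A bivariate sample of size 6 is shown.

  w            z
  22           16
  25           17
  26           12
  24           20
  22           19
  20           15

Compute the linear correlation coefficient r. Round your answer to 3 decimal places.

-0.202

n = 6, Σw = 139, Σz = 99, Σw² = 3245, Σz² = 1675, Σwz = 2287
nΣwz − ΣwΣz = 13722 − 13761 = -39
nΣw² − (Σw)² = 19470 − 19321 = 149; nΣz² − (Σz)² = 10050 − 9801 = 249
r = -39 / √(149 × 249) = -39 / 192.6162 ≈ -0.202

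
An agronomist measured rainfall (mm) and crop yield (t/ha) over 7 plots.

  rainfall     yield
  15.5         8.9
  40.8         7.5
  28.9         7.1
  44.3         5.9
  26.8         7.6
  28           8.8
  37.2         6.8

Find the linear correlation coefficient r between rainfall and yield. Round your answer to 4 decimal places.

n = 7, Σx = 221.5, Σy = 52.6, Σx² = 7588.67, Σy² = 402.12, Σxy = 1613.55
nΣxy − ΣxΣy = 11294.85 − 11650.9 = -356.05
nΣx² − (Σx)² = 53120.69 − 49062.25 = 4058.44; nΣy² − (Σy)² = 2814.84 − 2766.76 = 48.08
r = -356.05 / √(4058.44 × 48.08) = -356.05 / 441.7350 ≈ -0.8060

-0.8060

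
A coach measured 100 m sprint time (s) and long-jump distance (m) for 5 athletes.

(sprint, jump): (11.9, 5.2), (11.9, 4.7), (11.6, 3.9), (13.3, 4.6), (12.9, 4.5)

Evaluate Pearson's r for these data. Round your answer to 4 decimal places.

0.1108

n = 5, Σx = 61.6, Σy = 22.9, Σx² = 761.08, Σy² = 105.75, Σxy = 282.28
nΣxy − ΣxΣy = 1411.4 − 1410.64 = 0.76
nΣx² − (Σx)² = 3805.4 − 3794.56 = 10.84; nΣy² − (Σy)² = 528.75 − 524.41 = 4.34
r = 0.76 / √(10.84 × 4.34) = 0.76 / 6.8590 ≈ 0.1108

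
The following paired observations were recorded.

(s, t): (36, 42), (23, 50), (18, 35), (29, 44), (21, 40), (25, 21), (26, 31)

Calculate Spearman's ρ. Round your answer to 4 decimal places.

Rank s: 7, 3, 1, 6, 2, 4, 5
Rank t: 5, 7, 3, 6, 4, 1, 2
d = rank(s) − rank(t): 2, -4, -2, 0, -2, 3, 3; Σd² = 46
ρ = 1 − 6Σd² / [n(n²−1)] = 1 − 6×46 / (7×48) = 1 − 276/336 ≈ 0.1786

0.1786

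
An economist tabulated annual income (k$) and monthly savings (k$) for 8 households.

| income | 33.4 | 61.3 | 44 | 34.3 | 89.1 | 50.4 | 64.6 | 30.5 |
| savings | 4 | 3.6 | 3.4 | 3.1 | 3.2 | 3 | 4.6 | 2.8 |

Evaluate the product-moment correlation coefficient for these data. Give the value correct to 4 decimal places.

0.2142

n = 8, Σx = 407.6, Σy = 27.7, Σx² = 23568.12, Σy² = 98.37, Σxy = 1429.09
nΣxy − ΣxΣy = 11432.72 − 11290.52 = 142.2
nΣx² − (Σx)² = 188544.96 − 166137.76 = 22407.2; nΣy² − (Σy)² = 786.96 − 767.29 = 19.67
r = 142.2 / √(22407.2 × 19.67) = 142.2 / 663.8898 ≈ 0.2142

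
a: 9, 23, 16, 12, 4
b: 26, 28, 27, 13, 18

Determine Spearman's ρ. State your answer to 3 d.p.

Rank a: 2, 5, 4, 3, 1
Rank b: 3, 5, 4, 1, 2
d = rank(a) − rank(b): -1, 0, 0, 2, -1; Σd² = 6
ρ = 1 − 6Σd² / [n(n²−1)] = 1 − 6×6 / (5×24) = 1 − 36/120 ≈ 0.700

0.700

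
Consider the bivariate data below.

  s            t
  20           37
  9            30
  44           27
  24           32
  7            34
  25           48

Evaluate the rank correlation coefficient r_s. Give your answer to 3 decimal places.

Rank s: 3, 2, 6, 4, 1, 5
Rank t: 5, 2, 1, 3, 4, 6
d = rank(s) − rank(t): -2, 0, 5, 1, -3, -1; Σd² = 40
ρ = 1 − 6Σd² / [n(n²−1)] = 1 − 6×40 / (6×35) = 1 − 240/210 ≈ -0.143

-0.143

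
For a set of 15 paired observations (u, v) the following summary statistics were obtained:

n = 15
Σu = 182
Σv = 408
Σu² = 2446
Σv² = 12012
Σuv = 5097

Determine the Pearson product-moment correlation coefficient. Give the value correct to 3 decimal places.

r = (nΣuv − ΣuΣv) / √[(nΣu² − (Σu)²)(nΣv² − (Σv)²)]
Numerator: 15×5097 − 182×408 = 2199
Denominator: √[(36690 − 33124)(180180 − 166464)] = √[3566 × 13716] = 6993.6583
r = 2199 / 6993.6583 ≈ 0.314

0.314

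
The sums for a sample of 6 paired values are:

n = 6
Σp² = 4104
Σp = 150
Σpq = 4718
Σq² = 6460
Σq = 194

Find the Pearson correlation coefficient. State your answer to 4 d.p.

-0.5126

r = (nΣpq − ΣpΣq) / √[(nΣp² − (Σp)²)(nΣq² − (Σq)²)]
Numerator: 6×4718 − 150×194 = -792
Denominator: √[(24624 − 22500)(38760 − 37636)] = √[2124 × 1124] = 1545.1136
r = -792 / 1545.1136 ≈ -0.5126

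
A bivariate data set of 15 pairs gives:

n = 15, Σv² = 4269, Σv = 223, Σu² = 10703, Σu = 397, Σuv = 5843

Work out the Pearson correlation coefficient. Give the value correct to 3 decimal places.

r = (nΣuv − ΣuΣv) / √[(nΣu² − (Σu)²)(nΣv² − (Σv)²)]
Numerator: 15×5843 − 397×223 = -886
Denominator: √[(160545 − 157609)(64035 − 49729)] = √[2936 × 14306] = 6480.9271
r = -886 / 6480.9271 ≈ -0.137

-0.137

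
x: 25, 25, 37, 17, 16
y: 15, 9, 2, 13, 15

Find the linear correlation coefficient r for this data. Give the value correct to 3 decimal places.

-0.869

n = 5, Σx = 120, Σy = 54, Σx² = 3164, Σy² = 704, Σxy = 1135
nΣxy − ΣxΣy = 5675 − 6480 = -805
nΣx² − (Σx)² = 15820 − 14400 = 1420; nΣy² − (Σy)² = 3520 − 2916 = 604
r = -805 / √(1420 × 604) = -805 / 926.1101 ≈ -0.869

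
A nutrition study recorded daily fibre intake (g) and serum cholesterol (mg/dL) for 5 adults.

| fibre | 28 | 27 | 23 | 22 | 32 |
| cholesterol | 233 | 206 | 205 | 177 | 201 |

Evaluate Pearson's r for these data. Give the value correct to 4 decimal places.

0.4550

n = 5, Σx = 132, Σy = 1022, Σx² = 3550, Σy² = 210480, Σxy = 27127
nΣxy − ΣxΣy = 135635 − 134904 = 731
nΣx² − (Σx)² = 17750 − 17424 = 326; nΣy² − (Σy)² = 1052400 − 1044484 = 7916
r = 731 / √(326 × 7916) = 731 / 1606.4296 ≈ 0.4550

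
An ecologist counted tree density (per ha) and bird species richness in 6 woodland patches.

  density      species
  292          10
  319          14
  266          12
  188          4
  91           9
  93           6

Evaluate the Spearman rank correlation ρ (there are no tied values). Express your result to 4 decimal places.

0.7143

Rank density: 5, 6, 4, 3, 1, 2
Rank species: 4, 6, 5, 1, 3, 2
d = rank(density) − rank(species): 1, 0, -1, 2, -2, 0; Σd² = 10
ρ = 1 − 6Σd² / [n(n²−1)] = 1 − 6×10 / (6×35) = 1 − 60/210 ≈ 0.7143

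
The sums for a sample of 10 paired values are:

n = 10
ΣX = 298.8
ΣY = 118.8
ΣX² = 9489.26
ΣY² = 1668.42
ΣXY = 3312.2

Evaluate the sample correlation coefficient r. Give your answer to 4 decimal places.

-0.6254

r = (nΣXY − ΣXΣY) / √[(nΣX² − (ΣX)²)(nΣY² − (ΣY)²)]
Numerator: 10×3312.2 − 298.8×118.8 = -2375.44
Denominator: √[(94892.6 − 89281.44)(16684.2 − 14113.44)] = √[5611.16 × 2570.76] = 3798.0187
r = -2375.44 / 3798.0187 ≈ -0.6254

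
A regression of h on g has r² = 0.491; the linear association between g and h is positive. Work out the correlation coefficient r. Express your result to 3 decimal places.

|r| = √0.491 = 0.701
The association is positive, so r = 0.701.

0.701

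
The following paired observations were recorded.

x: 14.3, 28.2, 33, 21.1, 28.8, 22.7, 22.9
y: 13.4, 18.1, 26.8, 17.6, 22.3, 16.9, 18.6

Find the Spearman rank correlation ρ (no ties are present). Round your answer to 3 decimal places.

0.929

Rank x: 1, 5, 7, 2, 6, 3, 4
Rank y: 1, 4, 7, 3, 6, 2, 5
d = rank(x) − rank(y): 0, 1, 0, -1, 0, 1, -1; Σd² = 4
ρ = 1 − 6Σd² / [n(n²−1)] = 1 − 6×4 / (7×48) = 1 − 24/336 ≈ 0.929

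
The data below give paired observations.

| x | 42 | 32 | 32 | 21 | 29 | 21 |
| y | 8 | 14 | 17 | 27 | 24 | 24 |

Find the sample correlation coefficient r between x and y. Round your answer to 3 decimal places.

n = 6, Σx = 177, Σy = 114, Σx² = 5535, Σy² = 2430, Σxy = 3095
nΣxy − ΣxΣy = 18570 − 20178 = -1608
nΣx² − (Σx)² = 33210 − 31329 = 1881; nΣy² − (Σy)² = 14580 − 12996 = 1584
r = -1608 / √(1881 × 1584) = -1608 / 1726.1240 ≈ -0.932

-0.932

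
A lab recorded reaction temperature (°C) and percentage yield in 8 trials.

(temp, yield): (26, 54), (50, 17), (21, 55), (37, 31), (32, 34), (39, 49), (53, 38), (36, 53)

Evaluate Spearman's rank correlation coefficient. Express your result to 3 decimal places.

-0.667

Rank temp: 2, 7, 1, 5, 3, 6, 8, 4
Rank yield: 7, 1, 8, 2, 3, 5, 4, 6
d = rank(temp) − rank(yield): -5, 6, -7, 3, 0, 1, 4, -2; Σd² = 140
ρ = 1 − 6Σd² / [n(n²−1)] = 1 − 6×140 / (8×63) = 1 − 840/504 ≈ -0.667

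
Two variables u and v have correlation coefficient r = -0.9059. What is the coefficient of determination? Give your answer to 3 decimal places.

r² = (-0.9059)² = 0.821

0.821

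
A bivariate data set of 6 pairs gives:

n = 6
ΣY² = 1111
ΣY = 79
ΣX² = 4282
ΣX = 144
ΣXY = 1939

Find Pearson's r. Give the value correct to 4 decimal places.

0.1778

r = (nΣXY − ΣXΣY) / √[(nΣX² − (ΣX)²)(nΣY² − (ΣY)²)]
Numerator: 6×1939 − 144×79 = 258
Denominator: √[(25692 − 20736)(6666 − 6241)] = √[4956 × 425] = 1451.3098
r = 258 / 1451.3098 ≈ 0.1778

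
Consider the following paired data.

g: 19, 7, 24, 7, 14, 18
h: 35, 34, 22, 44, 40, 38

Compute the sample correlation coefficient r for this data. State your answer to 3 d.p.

n = 6, Σg = 89, Σh = 213, Σg² = 1555, Σh² = 7845, Σgh = 2983
nΣgh − ΣgΣh = 17898 − 18957 = -1059
nΣg² − (Σg)² = 9330 − 7921 = 1409; nΣh² − (Σh)² = 47070 − 45369 = 1701
r = -1059 / √(1409 × 1701) = -1059 / 1548.1308 ≈ -0.684

-0.684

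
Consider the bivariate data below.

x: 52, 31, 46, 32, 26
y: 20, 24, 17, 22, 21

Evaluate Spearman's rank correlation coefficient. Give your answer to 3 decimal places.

Rank x: 5, 2, 4, 3, 1
Rank y: 2, 5, 1, 4, 3
d = rank(x) − rank(y): 3, -3, 3, -1, -2; Σd² = 32
ρ = 1 − 6Σd² / [n(n²−1)] = 1 − 6×32 / (5×24) = 1 − 192/120 ≈ -0.600

-0.600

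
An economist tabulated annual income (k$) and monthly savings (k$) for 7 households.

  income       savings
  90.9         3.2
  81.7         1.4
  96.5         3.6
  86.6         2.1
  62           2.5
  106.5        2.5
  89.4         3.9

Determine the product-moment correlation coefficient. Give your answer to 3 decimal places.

n = 7, Σx = 613.6, Σy = 19.2, Σx² = 54928.12, Σy² = 57.28, Σxy = 1704.43
nΣxy − ΣxΣy = 11931.01 − 11781.12 = 149.89
nΣx² − (Σx)² = 384496.84 − 376504.96 = 7991.88; nΣy² − (Σy)² = 400.96 − 368.64 = 32.32
r = 149.89 / √(7991.88 × 32.32) = 149.89 / 508.2298 ≈ 0.295

0.295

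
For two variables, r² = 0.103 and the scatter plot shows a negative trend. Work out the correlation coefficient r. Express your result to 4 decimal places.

-0.3209

|r| = √0.103 = 0.3209
The association is negative, so r = −0.3209.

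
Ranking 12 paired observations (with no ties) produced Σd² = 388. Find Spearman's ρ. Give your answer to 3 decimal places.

-0.357

ρ = 1 − 6Σd² / [n(n²−1)] = 1 − 6×388 / (12×143)
  = 1 − 2328/1716 = 1 − 1.3566 ≈ -0.357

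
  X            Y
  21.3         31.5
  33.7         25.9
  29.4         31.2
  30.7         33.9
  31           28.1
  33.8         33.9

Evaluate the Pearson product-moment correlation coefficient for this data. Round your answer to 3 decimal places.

-0.180

n = 6, ΣX = 179.9, ΣY = 184.5, ΣX² = 5499.67, ΣY² = 5724.53, ΣXY = 5518.71
nΣXY − ΣXΣY = 33112.26 − 33191.55 = -79.29
nΣX² − (ΣX)² = 32998.02 − 32364.01 = 634.01; nΣY² − (ΣY)² = 34347.18 − 34040.25 = 306.93
r = -79.29 / √(634.01 × 306.93) = -79.29 / 441.1311 ≈ -0.180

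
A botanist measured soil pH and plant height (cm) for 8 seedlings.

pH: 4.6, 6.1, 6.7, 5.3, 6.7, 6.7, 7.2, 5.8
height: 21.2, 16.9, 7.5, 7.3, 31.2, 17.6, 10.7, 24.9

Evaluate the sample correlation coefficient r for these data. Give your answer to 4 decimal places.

-0.0913

n = 8, Σx = 49.1, Σy = 137.3, Σx² = 306.61, Σy² = 2862.29, Σxy = 837.97
nΣxy − ΣxΣy = 6703.76 − 6741.43 = -37.67
nΣx² − (Σx)² = 2452.88 − 2410.81 = 42.07; nΣy² − (Σy)² = 22898.32 − 18851.29 = 4047.03
r = -37.67 / √(42.07 × 4047.03) = -37.67 / 412.6240 ≈ -0.0913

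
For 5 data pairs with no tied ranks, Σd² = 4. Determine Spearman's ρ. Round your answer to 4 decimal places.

0.8000

ρ = 1 − 6Σd² / [n(n²−1)] = 1 − 6×4 / (5×24)
  = 1 − 24/120 = 1 − 0.20000 ≈ 0.8000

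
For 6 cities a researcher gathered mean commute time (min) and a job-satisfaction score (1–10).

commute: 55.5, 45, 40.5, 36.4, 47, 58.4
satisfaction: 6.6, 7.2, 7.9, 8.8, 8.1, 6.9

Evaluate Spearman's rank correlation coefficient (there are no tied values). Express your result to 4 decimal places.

Rank commute: 5, 3, 2, 1, 4, 6
Rank satisfaction: 1, 3, 4, 6, 5, 2
d = rank(commute) − rank(satisfaction): 4, 0, -2, -5, -1, 4; Σd² = 62
ρ = 1 − 6Σd² / [n(n²−1)] = 1 − 6×62 / (6×35) = 1 − 372/210 ≈ -0.7714

-0.7714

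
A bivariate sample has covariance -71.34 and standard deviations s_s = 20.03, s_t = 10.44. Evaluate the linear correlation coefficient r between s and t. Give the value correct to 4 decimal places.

r = Cov(s,t) / (s_s · s_t) = -71.34 / (20.03 × 10.44)
  = -71.34 / 209.1132 ≈ -0.3412

-0.3412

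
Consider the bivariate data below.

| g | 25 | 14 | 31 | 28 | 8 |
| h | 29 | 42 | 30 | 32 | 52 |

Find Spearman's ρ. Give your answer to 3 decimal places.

-0.700

Rank g: 3, 2, 5, 4, 1
Rank h: 1, 4, 2, 3, 5
d = rank(g) − rank(h): 2, -2, 3, 1, -4; Σd² = 34
ρ = 1 − 6Σd² / [n(n²−1)] = 1 − 6×34 / (5×24) = 1 − 204/120 ≈ -0.700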